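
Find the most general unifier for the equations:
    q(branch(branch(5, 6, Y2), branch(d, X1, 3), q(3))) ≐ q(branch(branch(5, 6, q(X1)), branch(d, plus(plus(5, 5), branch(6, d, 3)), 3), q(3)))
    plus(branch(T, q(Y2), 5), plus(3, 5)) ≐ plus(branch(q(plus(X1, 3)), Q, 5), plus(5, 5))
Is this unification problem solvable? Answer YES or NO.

Decompose q/1: branch(branch(5, 6, Y2), branch(d, X1, 3), q(3)) ≐ branch(branch(5, 6, q(X1)), branch(d, plus(plus(5, 5), branch(6, d, 3)), 3), q(3)).
Decompose branch/3: branch(5, 6, Y2) ≐ branch(5, 6, q(X1)),  branch(d, X1, 3) ≐ branch(d, plus(plus(5, 5), branch(6, d, 3)), 3),  q(3) ≐ q(3).
Decompose branch/3: 5 ≐ 5,  6 ≐ 6,  Y2 ≐ q(X1).
Delete trivial equation 5 ≐ 5.
Delete trivial equation 6 ≐ 6.
Bind Y2 := q(X1); substituting into the one remaining equation that mentions Y2 gives: plus(branch(T, q(q(X1)), 5), plus(3, 5)) ≐ plus(branch(q(plus(X1, 3)), Q, 5), plus(5, 5)).
Decompose branch/3: d ≐ d,  X1 ≐ plus(plus(5, 5), branch(6, d, 3)),  3 ≐ 3.
Delete trivial equation d ≐ d.
Bind X1 := plus(plus(5, 5), branch(6, d, 3)); substituting into the one remaining equation that mentions X1 gives: plus(branch(T, q(q(plus(plus(5, 5), branch(6, d, 3)))), 5), plus(3, 5)) ≐ plus(branch(q(plus(plus(plus(5, 5), branch(6, d, 3)), 3)), Q, 5), plus(5, 5)). Substituting into the earlier binding gives Y2 := q(plus(plus(5, 5), branch(6, d, 3))).
Delete trivial equation 3 ≐ 3.
Delete trivial equation q(3) ≐ q(3).
Decompose plus/2: branch(T, q(q(plus(plus(5, 5), branch(6, d, 3)))), 5) ≐ branch(q(plus(plus(plus(5, 5), branch(6, d, 3)), 3)), Q, 5),  plus(3, 5) ≐ plus(5, 5).
Decompose branch/3: T ≐ q(plus(plus(plus(5, 5), branch(6, d, 3)), 3)),  q(q(plus(plus(5, 5), branch(6, d, 3)))) ≐ Q,  5 ≐ 5.
Bind T := q(plus(plus(plus(5, 5), branch(6, d, 3)), 3)); no other remaining equation mentions T.
Bind Q := q(q(plus(plus(5, 5), branch(6, d, 3)))); no other remaining equation mentions Q.
Delete trivial equation 5 ≐ 5.
Decompose plus/2: 3 ≐ 5,  5 ≐ 5.
Clash: constants 3 and 5 differ; no unifier exists.

NO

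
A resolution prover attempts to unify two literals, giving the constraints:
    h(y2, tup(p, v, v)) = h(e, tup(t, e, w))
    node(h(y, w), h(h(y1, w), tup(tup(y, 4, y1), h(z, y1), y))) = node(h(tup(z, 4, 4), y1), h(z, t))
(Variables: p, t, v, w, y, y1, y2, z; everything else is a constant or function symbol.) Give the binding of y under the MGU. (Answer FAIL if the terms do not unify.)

Decompose h/2: y2 = e,  tup(p, v, v) = tup(t, e, w).
Bind y2 := e; no other remaining equation mentions y2.
Decompose tup/3: p = t,  v = e,  v = w.
Bind p := t; no other remaining equation mentions p.
Bind v := e; substituting into the one remaining equation that mentions v gives: e = w.
Bind w := e; substituting into the remaining equation gives: node(h(y, e), h(h(y1, e), tup(tup(y, 4, y1), h(z, y1), y))) = node(h(tup(z, 4, 4), y1), h(z, t)).
Decompose node/2: h(y, e) = h(tup(z, 4, 4), y1),  h(h(y1, e), tup(tup(y, 4, y1), h(z, y1), y)) = h(z, t).
Decompose h/2: y = tup(z, 4, 4),  e = y1.
Bind y := tup(z, 4, 4); substituting into the one remaining equation that mentions y gives: h(h(y1, e), tup(tup(tup(z, 4, 4), 4, y1), h(z, y1), tup(z, 4, 4))) = h(z, t).
Bind y1 := e; substituting into the remaining equation gives: h(h(e, e), tup(tup(tup(z, 4, 4), 4, e), h(z, e), tup(z, 4, 4))) = h(z, t).
Decompose h/2: h(e, e) = z,  tup(tup(tup(z, 4, 4), 4, e), h(z, e), tup(z, 4, 4)) = t.
Bind z := h(e, e); substituting into the remaining equation gives: tup(tup(tup(h(e, e), 4, 4), 4, e), h(h(e, e), e), tup(h(e, e), 4, 4)) = t. Substituting into the earlier binding gives y := tup(h(e, e), 4, 4).
Bind t := tup(tup(tup(h(e, e), 4, 4), 4, e), h(h(e, e), e), tup(h(e, e), 4, 4)). Substituting into the earlier binding gives p := tup(tup(tup(h(e, e), 4, 4), 4, e), h(h(e, e), e), tup(h(e, e), 4, 4)).
MGU = { y2 ↦ e, p ↦ tup(tup(tup(h(e, e), 4, 4), 4, e), h(h(e, e), e), tup(h(e, e), 4, 4)), v ↦ e, w ↦ e, y ↦ tup(h(e, e), 4, 4), y1 ↦ e, z ↦ h(e, e), t ↦ tup(tup(tup(h(e, e), 4, 4), 4, e), h(h(e, e), e), tup(h(e, e), 4, 4)) }, so y ↦ tup(h(e, e), 4, 4).

tup(h(e, e), 4, 4)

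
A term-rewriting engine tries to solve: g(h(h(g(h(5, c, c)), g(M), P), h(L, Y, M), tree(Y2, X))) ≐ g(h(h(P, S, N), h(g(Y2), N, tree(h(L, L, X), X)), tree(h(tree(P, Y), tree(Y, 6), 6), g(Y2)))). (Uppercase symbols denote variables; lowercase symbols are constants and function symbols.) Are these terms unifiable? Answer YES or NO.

Decompose g/1: h(h(g(h(5, c, c)), g(M), P), h(L, Y, M), tree(Y2, X)) ≐ h(h(P, S, N), h(g(Y2), N, tree(h(L, L, X), X)), tree(h(tree(P, Y), tree(Y, 6), 6), g(Y2))).
Decompose h/3: h(g(h(5, c, c)), g(M), P) ≐ h(P, S, N),  h(L, Y, M) ≐ h(g(Y2), N, tree(h(L, L, X), X)),  tree(Y2, X) ≐ tree(h(tree(P, Y), tree(Y, 6), 6), g(Y2)).
Decompose h/3: g(h(5, c, c)) ≐ P,  g(M) ≐ S,  P ≐ N.
Bind P := g(h(5, c, c)); substituting into the 2 remaining equations that mention P gives: g(h(5, c, c)) ≐ N,  tree(Y2, X) ≐ tree(h(tree(g(h(5, c, c)), Y), tree(Y, 6), 6), g(Y2)).
Bind S := g(M); no other remaining equation mentions S.
Bind N := g(h(5, c, c)); substituting into the one remaining equation that mentions N gives: h(L, Y, M) ≐ h(g(Y2), g(h(5, c, c)), tree(h(L, L, X), X)).
Decompose h/3: L ≐ g(Y2),  Y ≐ g(h(5, c, c)),  M ≐ tree(h(L, L, X), X).
Bind L := g(Y2); substituting into the one remaining equation that mentions L gives: M ≐ tree(h(g(Y2), g(Y2), X), X).
Bind Y := g(h(5, c, c)); substituting into the one remaining equation that mentions Y gives: tree(Y2, X) ≐ tree(h(tree(g(h(5, c, c)), g(h(5, c, c))), tree(g(h(5, c, c)), 6), 6), g(Y2)).
Bind M := tree(h(g(Y2), g(Y2), X), X); no other remaining equation mentions M. Substituting into the earlier binding gives S := g(tree(h(g(Y2), g(Y2), X), X)).
Decompose tree/2: Y2 ≐ h(tree(g(h(5, c, c)), g(h(5, c, c))), tree(g(h(5, c, c)), 6), 6),  X ≐ g(Y2).
Bind Y2 := h(tree(g(h(5, c, c)), g(h(5, c, c))), tree(g(h(5, c, c)), 6), 6); substituting into the remaining equation gives: X ≐ g(h(tree(g(h(5, c, c)), g(h(5, c, c))), tree(g(h(5, c, c)), 6), 6)). Substituting into the earlier bindings gives S := g(tree(h(g(h(tree(g(h(5, c, c)), g(h(5, c, c))), tree(g(h(5, c, c)), 6), 6)), g(h(tree(g(h(5, c, c)), g(h(5, c, c))), tree(g(h(5, c, c)), 6), 6)), X), X)), L := g(h(tree(g(h(5, c, c)), g(h(5, c, c))), tree(g(h(5, c, c)), 6), 6)), M := tree(h(g(h(tree(g(h(5, c, c)), g(h(5, c, c))), tree(g(h(5, c, c)), 6), 6)), g(h(tree(g(h(5, c, c)), g(h(5, c, c))), tree(g(h(5, c, c)), 6), 6)), X), X).
Bind X := g(h(tree(g(h(5, c, c)), g(h(5, c, c))), tree(g(h(5, c, c)), 6), 6)). Substituting into the earlier bindings gives S := g(tree(h(g(h(tree(g(h(5, c, c)), g(h(5, c, c))), tree(g(h(5, c, c)), 6), 6)), g(h(tree(g(h(5, c, c)), g(h(5, c, c))), tree(g(h(5, c, c)), 6), 6)), g(h(tree(g(h(5, c, c)), g(h(5, c, c))), tree(g(h(5, c, c)), 6), 6))), g(h(tree(g(h(5, c, c)), g(h(5, c, c))), tree(g(h(5, c, c)), 6), 6)))), M := tree(h(g(h(tree(g(h(5, c, c)), g(h(5, c, c))), tree(g(h(5, c, c)), 6), 6)), g(h(tree(g(h(5, c, c)), g(h(5, c, c))), tree(g(h(5, c, c)), 6), 6)), g(h(tree(g(h(5, c, c)), g(h(5, c, c))), tree(g(h(5, c, c)), 6), 6))), g(h(tree(g(h(5, c, c)), g(h(5, c, c))), tree(g(h(5, c, c)), 6), 6))).
No equations remain and no clash or occurs-check failure arose, so a unifier exists.

YES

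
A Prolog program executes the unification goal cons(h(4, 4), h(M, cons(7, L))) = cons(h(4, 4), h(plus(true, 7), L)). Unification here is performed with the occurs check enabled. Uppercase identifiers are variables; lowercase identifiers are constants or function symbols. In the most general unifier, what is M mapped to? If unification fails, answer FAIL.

Decompose cons/2: h(4, 4) = h(4, 4),  h(M, cons(7, L)) = h(plus(true, 7), L).
Delete trivial equation h(4, 4) = h(4, 4).
Decompose h/2: M = plus(true, 7),  cons(7, L) = L.
Bind M := plus(true, 7); no other remaining equation mentions M.
Occurs check fails: L occurs in cons(7, L); the equation L = cons(7, L) has no finite solution.

FAIL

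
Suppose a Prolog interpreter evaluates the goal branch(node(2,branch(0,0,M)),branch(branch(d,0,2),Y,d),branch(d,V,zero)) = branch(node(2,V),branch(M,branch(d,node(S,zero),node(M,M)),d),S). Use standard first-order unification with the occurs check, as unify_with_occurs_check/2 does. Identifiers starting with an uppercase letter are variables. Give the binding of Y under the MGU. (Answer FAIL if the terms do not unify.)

branch(d,node(branch(d,branch(0,0,branch(d,0,2)),zero),zero),node(branch(d,0,2),branch(d,0,2)))

Decompose branch/3: node(2,branch(0,0,M)) = node(2,V),  branch(branch(d,0,2),Y,d) = branch(M,branch(d,node(S,zero),node(M,M)),d),  branch(d,V,zero) = S.
Decompose node/2: 2 = 2,  branch(0,0,M) = V.
Delete trivial equation 2 = 2.
Bind V := branch(0,0,M); substituting into the one remaining equation that mentions V gives: branch(d,branch(0,0,M),zero) = S.
Decompose branch/3: branch(d,0,2) = M,  Y = branch(d,node(S,zero),node(M,M)),  d = d.
Bind M := branch(d,0,2); substituting into the 2 remaining equations that mention M gives: Y = branch(d,node(S,zero),node(branch(d,0,2),branch(d,0,2))),  branch(d,branch(0,0,branch(d,0,2)),zero) = S. Substituting into the earlier binding gives V := branch(0,0,branch(d,0,2)).
Bind Y := branch(d,node(S,zero),node(branch(d,0,2),branch(d,0,2))); no other remaining equation mentions Y.
Delete trivial equation d = d.
Bind S := branch(d,branch(0,0,branch(d,0,2)),zero). Substituting into the earlier binding gives Y := branch(d,node(branch(d,branch(0,0,branch(d,0,2)),zero),zero),node(branch(d,0,2),branch(d,0,2))).
MGU = { V -> branch(0,0,branch(d,0,2)), M -> branch(d,0,2), Y -> branch(d,node(branch(d,branch(0,0,branch(d,0,2)),zero),zero),node(branch(d,0,2),branch(d,0,2))), S -> branch(d,branch(0,0,branch(d,0,2)),zero) }, so Y -> branch(d,node(branch(d,branch(0,0,branch(d,0,2)),zero),zero),node(branch(d,0,2),branch(d,0,2))).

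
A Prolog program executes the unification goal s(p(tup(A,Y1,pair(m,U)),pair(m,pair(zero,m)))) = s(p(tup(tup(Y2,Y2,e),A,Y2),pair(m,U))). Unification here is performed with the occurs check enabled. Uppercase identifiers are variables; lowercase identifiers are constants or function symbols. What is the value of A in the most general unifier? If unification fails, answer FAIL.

Decompose s/1: p(tup(A,Y1,pair(m,U)),pair(m,pair(zero,m))) = p(tup(tup(Y2,Y2,e),A,Y2),pair(m,U)).
Decompose p/2: tup(A,Y1,pair(m,U)) = tup(tup(Y2,Y2,e),A,Y2),  pair(m,pair(zero,m)) = pair(m,U).
Decompose tup/3: A = tup(Y2,Y2,e),  Y1 = A,  pair(m,U) = Y2.
Bind A := tup(Y2,Y2,e); substituting into the one remaining equation that mentions A gives: Y1 = tup(Y2,Y2,e).
Bind Y1 := tup(Y2,Y2,e); no other remaining equation mentions Y1.
Bind Y2 := pair(m,U); no other remaining equation mentions Y2. Substituting into the earlier bindings gives A := tup(pair(m,U),pair(m,U),e), Y1 := tup(pair(m,U),pair(m,U),e).
Decompose pair/2: m = m,  pair(zero,m) = U.
Delete trivial equation m = m.
Bind U := pair(zero,m). Substituting into the earlier bindings gives A := tup(pair(m,pair(zero,m)),pair(m,pair(zero,m)),e), Y1 := tup(pair(m,pair(zero,m)),pair(m,pair(zero,m)),e), Y2 := pair(m,pair(zero,m)).
MGU = { A ↦ tup(pair(m,pair(zero,m)),pair(m,pair(zero,m)),e), Y1 ↦ tup(pair(m,pair(zero,m)),pair(m,pair(zero,m)),e), Y2 ↦ pair(m,pair(zero,m)), U ↦ pair(zero,m) }, so A ↦ tup(pair(m,pair(zero,m)),pair(m,pair(zero,m)),e).

tup(pair(m,pair(zero,m)),pair(m,pair(zero,m)),e)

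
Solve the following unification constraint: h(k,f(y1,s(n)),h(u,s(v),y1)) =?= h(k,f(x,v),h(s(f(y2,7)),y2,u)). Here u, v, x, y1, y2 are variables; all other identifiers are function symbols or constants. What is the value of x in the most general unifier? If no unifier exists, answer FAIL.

s(f(s(s(n)),7))

Decompose h/3: k =?= k,  f(y1,s(n)) =?= f(x,v),  h(u,s(v),y1) =?= h(s(f(y2,7)),y2,u).
Delete trivial equation k =?= k.
Decompose f/2: y1 =?= x,  s(n) =?= v.
Bind y1 := x; substituting into the one remaining equation that mentions y1 gives: h(u,s(v),x) =?= h(s(f(y2,7)),y2,u).
Bind v := s(n); substituting into the remaining equation gives: h(u,s(s(n)),x) =?= h(s(f(y2,7)),y2,u).
Decompose h/3: u =?= s(f(y2,7)),  s(s(n)) =?= y2,  x =?= u.
Bind u := s(f(y2,7)); substituting into the one remaining equation that mentions u gives: x =?= s(f(y2,7)).
Bind y2 := s(s(n)); substituting into the remaining equation gives: x =?= s(f(s(s(n)),7)). Substituting into the earlier binding gives u := s(f(s(s(n)),7)).
Bind x := s(f(s(s(n)),7)). Substituting into the earlier binding gives y1 := s(f(s(s(n)),7)).
MGU = { y1 ↦ s(f(s(s(n)),7)), v ↦ s(n), u ↦ s(f(s(s(n)),7)), y2 ↦ s(s(n)), x ↦ s(f(s(s(n)),7)) }, so x ↦ s(f(s(s(n)),7)).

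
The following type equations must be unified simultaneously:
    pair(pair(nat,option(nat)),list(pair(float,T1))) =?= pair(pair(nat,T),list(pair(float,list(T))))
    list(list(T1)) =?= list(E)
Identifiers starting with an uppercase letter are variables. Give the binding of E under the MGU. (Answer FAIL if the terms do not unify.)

Decompose pair/2: pair(nat,option(nat)) =?= pair(nat,T),  list(pair(float,T1)) =?= list(pair(float,list(T))).
Decompose pair/2: nat =?= nat,  option(nat) =?= T.
Delete trivial equation nat =?= nat.
Bind T := option(nat); substituting into the one remaining equation that mentions T gives: list(pair(float,T1)) =?= list(pair(float,list(option(nat)))).
Decompose list/1: pair(float,T1) =?= pair(float,list(option(nat))).
Decompose pair/2: float =?= float,  T1 =?= list(option(nat)).
Delete trivial equation float =?= float.
Bind T1 := list(option(nat)); substituting into the remaining equation gives: list(list(list(option(nat)))) =?= list(E).
Decompose list/1: list(list(option(nat))) =?= E.
Bind E := list(list(option(nat))).
MGU = { T -> option(nat), T1 -> list(option(nat)), E -> list(list(option(nat))) }, so E -> list(list(option(nat))).

list(list(option(nat)))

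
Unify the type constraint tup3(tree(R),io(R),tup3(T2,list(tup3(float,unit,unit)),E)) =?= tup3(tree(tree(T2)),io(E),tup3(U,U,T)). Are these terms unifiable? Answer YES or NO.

YES

Decompose tup3/3: tree(R) =?= tree(tree(T2)),  io(R) =?= io(E),  tup3(T2,list(tup3(float,unit,unit)),E) =?= tup3(U,U,T).
Decompose tree/1: R =?= tree(T2).
Bind R := tree(T2); substituting into the one remaining equation that mentions R gives: io(tree(T2)) =?= io(E).
Decompose io/1: tree(T2) =?= E.
Bind E := tree(T2); substituting into the remaining equation gives: tup3(T2,list(tup3(float,unit,unit)),tree(T2)) =?= tup3(U,U,T).
Decompose tup3/3: T2 =?= U,  list(tup3(float,unit,unit)) =?= U,  tree(T2) =?= T.
Bind T2 := U; substituting into the one remaining equation that mentions T2 gives: tree(U) =?= T. Substituting into the earlier bindings gives R := tree(U), E := tree(U).
Bind U := list(tup3(float,unit,unit)); substituting into the remaining equation gives: tree(list(tup3(float,unit,unit))) =?= T. Substituting into the earlier bindings gives R := tree(list(tup3(float,unit,unit))), E := tree(list(tup3(float,unit,unit))), T2 := list(tup3(float,unit,unit)).
Bind T := tree(list(tup3(float,unit,unit))).
No equations remain and no clash or occurs-check failure arose, so a unifier exists.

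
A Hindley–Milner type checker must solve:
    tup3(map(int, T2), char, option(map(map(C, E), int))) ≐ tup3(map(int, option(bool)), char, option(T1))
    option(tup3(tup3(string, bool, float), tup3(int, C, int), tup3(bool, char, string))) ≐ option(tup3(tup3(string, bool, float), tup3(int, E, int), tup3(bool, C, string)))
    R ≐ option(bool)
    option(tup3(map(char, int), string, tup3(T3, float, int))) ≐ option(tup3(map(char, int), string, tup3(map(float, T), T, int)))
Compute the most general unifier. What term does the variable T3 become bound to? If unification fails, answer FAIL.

map(float, float)

Decompose tup3/3: map(int, T2) ≐ map(int, option(bool)),  char ≐ char,  option(map(map(C, E), int)) ≐ option(T1).
Decompose map/2: int ≐ int,  T2 ≐ option(bool).
Delete trivial equation int ≐ int.
Bind T2 := option(bool); no other remaining equation mentions T2.
Delete trivial equation char ≐ char.
Decompose option/1: map(map(C, E), int) ≐ T1.
Bind T1 := map(map(C, E), int); no other remaining equation mentions T1.
Decompose option/1: tup3(tup3(string, bool, float), tup3(int, C, int), tup3(bool, char, string)) ≐ tup3(tup3(string, bool, float), tup3(int, E, int), tup3(bool, C, string)).
Decompose tup3/3: tup3(string, bool, float) ≐ tup3(string, bool, float),  tup3(int, C, int) ≐ tup3(int, E, int),  tup3(bool, char, string) ≐ tup3(bool, C, string).
Delete trivial equation tup3(string, bool, float) ≐ tup3(string, bool, float).
Decompose tup3/3: int ≐ int,  C ≐ E,  int ≐ int.
Delete trivial equation int ≐ int.
Bind C := E; substituting into the one remaining equation that mentions C gives: tup3(bool, char, string) ≐ tup3(bool, E, string). Substituting into the earlier binding gives T1 := map(map(E, E), int).
Delete trivial equation int ≐ int.
Decompose tup3/3: bool ≐ bool,  char ≐ E,  string ≐ string.
Delete trivial equation bool ≐ bool.
Bind E := char; no other remaining equation mentions E. Substituting into the earlier bindings gives T1 := map(map(char, char), int), C := char.
Delete trivial equation string ≐ string.
Bind R := option(bool); no other remaining equation mentions R.
Decompose option/1: tup3(map(char, int), string, tup3(T3, float, int)) ≐ tup3(map(char, int), string, tup3(map(float, T), T, int)).
Decompose tup3/3: map(char, int) ≐ map(char, int),  string ≐ string,  tup3(T3, float, int) ≐ tup3(map(float, T), T, int).
Delete trivial equation map(char, int) ≐ map(char, int).
Delete trivial equation string ≐ string.
Decompose tup3/3: T3 ≐ map(float, T),  float ≐ T,  int ≐ int.
Bind T3 := map(float, T); no other remaining equation mentions T3.
Bind T := float; no other remaining equation mentions T. Substituting into the earlier binding gives T3 := map(float, float).
Delete trivial equation int ≐ int.
MGU = { T2 -> option(bool), T1 -> map(map(char, char), int), C -> char, E -> char, R -> option(bool), T3 -> map(float, float), T -> float }, so T3 -> map(float, float).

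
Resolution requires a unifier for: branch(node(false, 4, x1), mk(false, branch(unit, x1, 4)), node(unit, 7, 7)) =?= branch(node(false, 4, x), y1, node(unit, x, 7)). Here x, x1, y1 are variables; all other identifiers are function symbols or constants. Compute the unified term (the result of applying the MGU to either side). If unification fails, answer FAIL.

Decompose branch/3: node(false, 4, x1) =?= node(false, 4, x),  mk(false, branch(unit, x1, 4)) =?= y1,  node(unit, 7, 7) =?= node(unit, x, 7).
Decompose node/3: false =?= false,  4 =?= 4,  x1 =?= x.
Delete trivial equation false =?= false.
Delete trivial equation 4 =?= 4.
Bind x1 := x; substituting into the one remaining equation that mentions x1 gives: mk(false, branch(unit, x, 4)) =?= y1.
Bind y1 := mk(false, branch(unit, x, 4)); no other remaining equation mentions y1.
Decompose node/3: unit =?= unit,  7 =?= x,  7 =?= 7.
Delete trivial equation unit =?= unit.
Bind x := 7; no other remaining equation mentions x. Substituting into the earlier bindings gives x1 := 7, y1 := mk(false, branch(unit, 7, 4)).
Delete trivial equation 7 =?= 7.
Applying the MGU to either side gives branch(node(false, 4, 7), mk(false, branch(unit, 7, 4)), node(unit, 7, 7)).

branch(node(false, 4, 7), mk(false, branch(unit, 7, 4)), node(unit, 7, 7))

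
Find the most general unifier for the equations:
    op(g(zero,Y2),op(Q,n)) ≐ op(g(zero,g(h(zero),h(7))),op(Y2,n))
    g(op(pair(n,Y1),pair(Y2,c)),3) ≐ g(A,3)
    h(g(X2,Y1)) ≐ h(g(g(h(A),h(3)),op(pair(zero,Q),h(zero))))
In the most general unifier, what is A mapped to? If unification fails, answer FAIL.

Decompose op/2: g(zero,Y2) ≐ g(zero,g(h(zero),h(7))),  op(Q,n) ≐ op(Y2,n).
Decompose g/2: zero ≐ zero,  Y2 ≐ g(h(zero),h(7)).
Delete trivial equation zero ≐ zero.
Bind Y2 := g(h(zero),h(7)); substituting into the 2 remaining equations that mention Y2 gives: op(Q,n) ≐ op(g(h(zero),h(7)),n),  g(op(pair(n,Y1),pair(g(h(zero),h(7)),c)),3) ≐ g(A,3).
Decompose op/2: Q ≐ g(h(zero),h(7)),  n ≐ n.
Bind Q := g(h(zero),h(7)); substituting into the one remaining equation that mentions Q gives: h(g(X2,Y1)) ≐ h(g(g(h(A),h(3)),op(pair(zero,g(h(zero),h(7))),h(zero)))).
Delete trivial equation n ≐ n.
Decompose g/2: op(pair(n,Y1),pair(g(h(zero),h(7)),c)) ≐ A,  3 ≐ 3.
Bind A := op(pair(n,Y1),pair(g(h(zero),h(7)),c)); substituting into the one remaining equation that mentions A gives: h(g(X2,Y1)) ≐ h(g(g(h(op(pair(n,Y1),pair(g(h(zero),h(7)),c))),h(3)),op(pair(zero,g(h(zero),h(7))),h(zero)))).
Delete trivial equation 3 ≐ 3.
Decompose h/1: g(X2,Y1) ≐ g(g(h(op(pair(n,Y1),pair(g(h(zero),h(7)),c))),h(3)),op(pair(zero,g(h(zero),h(7))),h(zero))).
Decompose g/2: X2 ≐ g(h(op(pair(n,Y1),pair(g(h(zero),h(7)),c))),h(3)),  Y1 ≐ op(pair(zero,g(h(zero),h(7))),h(zero)).
Bind X2 := g(h(op(pair(n,Y1),pair(g(h(zero),h(7)),c))),h(3)); no other remaining equation mentions X2.
Bind Y1 := op(pair(zero,g(h(zero),h(7))),h(zero)). Substituting into the earlier bindings gives A := op(pair(n,op(pair(zero,g(h(zero),h(7))),h(zero))),pair(g(h(zero),h(7)),c)), X2 := g(h(op(pair(n,op(pair(zero,g(h(zero),h(7))),h(zero))),pair(g(h(zero),h(7)),c))),h(3)).
MGU = { Y2 := g(h(zero),h(7)), Q := g(h(zero),h(7)), A := op(pair(n,op(pair(zero,g(h(zero),h(7))),h(zero))),pair(g(h(zero),h(7)),c)), X2 := g(h(op(pair(n,op(pair(zero,g(h(zero),h(7))),h(zero))),pair(g(h(zero),h(7)),c))),h(3)), Y1 := op(pair(zero,g(h(zero),h(7))),h(zero)) }, so A := op(pair(n,op(pair(zero,g(h(zero),h(7))),h(zero))),pair(g(h(zero),h(7)),c)).

op(pair(n,op(pair(zero,g(h(zero),h(7))),h(zero))),pair(g(h(zero),h(7)),c))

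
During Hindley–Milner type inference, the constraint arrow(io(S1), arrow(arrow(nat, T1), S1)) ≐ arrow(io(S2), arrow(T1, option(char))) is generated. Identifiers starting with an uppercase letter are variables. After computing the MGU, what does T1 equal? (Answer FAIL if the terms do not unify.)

Decompose arrow/2: io(S1) ≐ io(S2),  arrow(arrow(nat, T1), S1) ≐ arrow(T1, option(char)).
Decompose io/1: S1 ≐ S2.
Bind S1 := S2; substituting into the remaining equation gives: arrow(arrow(nat, T1), S2) ≐ arrow(T1, option(char)).
Decompose arrow/2: arrow(nat, T1) ≐ T1,  S2 ≐ option(char).
Occurs check fails: T1 occurs in arrow(nat, T1); the equation T1 ≐ arrow(nat, T1) has no finite solution.

FAIL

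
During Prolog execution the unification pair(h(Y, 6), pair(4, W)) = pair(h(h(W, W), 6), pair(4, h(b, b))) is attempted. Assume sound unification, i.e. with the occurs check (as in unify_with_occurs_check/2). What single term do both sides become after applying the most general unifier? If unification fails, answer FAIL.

pair(h(h(h(b, b), h(b, b)), 6), pair(4, h(b, b)))

Decompose pair/2: h(Y, 6) = h(h(W, W), 6),  pair(4, W) = pair(4, h(b, b)).
Decompose h/2: Y = h(W, W),  6 = 6.
Bind Y := h(W, W); no other remaining equation mentions Y.
Delete trivial equation 6 = 6.
Decompose pair/2: 4 = 4,  W = h(b, b).
Delete trivial equation 4 = 4.
Bind W := h(b, b). Substituting into the earlier binding gives Y := h(h(b, b), h(b, b)).
Applying the MGU to either side gives pair(h(h(h(b, b), h(b, b)), 6), pair(4, h(b, b))).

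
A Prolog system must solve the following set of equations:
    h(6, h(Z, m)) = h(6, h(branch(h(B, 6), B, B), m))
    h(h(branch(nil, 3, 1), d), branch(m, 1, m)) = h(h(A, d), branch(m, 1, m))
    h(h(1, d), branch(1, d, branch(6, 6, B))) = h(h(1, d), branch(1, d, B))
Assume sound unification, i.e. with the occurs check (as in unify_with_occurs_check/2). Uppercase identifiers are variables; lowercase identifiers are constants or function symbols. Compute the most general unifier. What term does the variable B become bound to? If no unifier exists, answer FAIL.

Decompose h/2: 6 = 6,  h(Z, m) = h(branch(h(B, 6), B, B), m).
Delete trivial equation 6 = 6.
Decompose h/2: Z = branch(h(B, 6), B, B),  m = m.
Bind Z := branch(h(B, 6), B, B); no other remaining equation mentions Z.
Delete trivial equation m = m.
Decompose h/2: h(branch(nil, 3, 1), d) = h(A, d),  branch(m, 1, m) = branch(m, 1, m).
Decompose h/2: branch(nil, 3, 1) = A,  d = d.
Bind A := branch(nil, 3, 1); no other remaining equation mentions A.
Delete trivial equation d = d.
Delete trivial equation branch(m, 1, m) = branch(m, 1, m).
Decompose h/2: h(1, d) = h(1, d),  branch(1, d, branch(6, 6, B)) = branch(1, d, B).
Delete trivial equation h(1, d) = h(1, d).
Decompose branch/3: 1 = 1,  d = d,  branch(6, 6, B) = B.
Delete trivial equation 1 = 1.
Delete trivial equation d = d.
Occurs check fails: B occurs in branch(6, 6, B); the equation B = branch(6, 6, B) has no finite solution.

FAIL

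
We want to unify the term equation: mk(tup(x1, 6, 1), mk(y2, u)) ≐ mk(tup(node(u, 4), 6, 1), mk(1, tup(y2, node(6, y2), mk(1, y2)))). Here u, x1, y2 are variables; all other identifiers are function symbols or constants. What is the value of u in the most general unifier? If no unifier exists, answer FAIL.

Decompose mk/2: tup(x1, 6, 1) ≐ tup(node(u, 4), 6, 1),  mk(y2, u) ≐ mk(1, tup(y2, node(6, y2), mk(1, y2))).
Decompose tup/3: x1 ≐ node(u, 4),  6 ≐ 6,  1 ≐ 1.
Bind x1 := node(u, 4); no other remaining equation mentions x1.
Delete trivial equation 6 ≐ 6.
Delete trivial equation 1 ≐ 1.
Decompose mk/2: y2 ≐ 1,  u ≐ tup(y2, node(6, y2), mk(1, y2)).
Bind y2 := 1; substituting into the remaining equation gives: u ≐ tup(1, node(6, 1), mk(1, 1)).
Bind u := tup(1, node(6, 1), mk(1, 1)). Substituting into the earlier binding gives x1 := node(tup(1, node(6, 1), mk(1, 1)), 4).
MGU = { x1 -> node(tup(1, node(6, 1), mk(1, 1)), 4), y2 -> 1, u -> tup(1, node(6, 1), mk(1, 1)) }, so u -> tup(1, node(6, 1), mk(1, 1)).

tup(1, node(6, 1), mk(1, 1))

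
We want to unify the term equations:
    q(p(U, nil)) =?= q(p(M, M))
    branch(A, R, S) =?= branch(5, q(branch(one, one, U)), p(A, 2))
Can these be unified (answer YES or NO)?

Decompose q/1: p(U, nil) =?= p(M, M).
Decompose p/2: U =?= M,  nil =?= M.
Bind U := M; substituting into the one remaining equation that mentions U gives: branch(A, R, S) =?= branch(5, q(branch(one, one, M)), p(A, 2)).
Bind M := nil; substituting into the remaining equation gives: branch(A, R, S) =?= branch(5, q(branch(one, one, nil)), p(A, 2)). Substituting into the earlier binding gives U := nil.
Decompose branch/3: A =?= 5,  R =?= q(branch(one, one, nil)),  S =?= p(A, 2).
Bind A := 5; substituting into the one remaining equation that mentions A gives: S =?= p(5, 2).
Bind R := q(branch(one, one, nil)); no other remaining equation mentions R.
Bind S := p(5, 2).
No equations remain and no clash or occurs-check failure arose, so a unifier exists.

YES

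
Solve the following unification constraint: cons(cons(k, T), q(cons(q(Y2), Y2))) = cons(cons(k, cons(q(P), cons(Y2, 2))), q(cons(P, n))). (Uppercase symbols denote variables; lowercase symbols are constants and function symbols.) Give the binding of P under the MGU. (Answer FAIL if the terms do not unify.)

Decompose cons/2: cons(k, T) = cons(k, cons(q(P), cons(Y2, 2))),  q(cons(q(Y2), Y2)) = q(cons(P, n)).
Decompose cons/2: k = k,  T = cons(q(P), cons(Y2, 2)).
Delete trivial equation k = k.
Bind T := cons(q(P), cons(Y2, 2)); no other remaining equation mentions T.
Decompose q/1: cons(q(Y2), Y2) = cons(P, n).
Decompose cons/2: q(Y2) = P,  Y2 = n.
Bind P := q(Y2); no other remaining equation mentions P. Substituting into the earlier binding gives T := cons(q(q(Y2)), cons(Y2, 2)).
Bind Y2 := n. Substituting into the earlier bindings gives T := cons(q(q(n)), cons(n, 2)), P := q(n).
MGU = { T := cons(q(q(n)), cons(n, 2)), P := q(n), Y2 := n }, so P := q(n).

q(n)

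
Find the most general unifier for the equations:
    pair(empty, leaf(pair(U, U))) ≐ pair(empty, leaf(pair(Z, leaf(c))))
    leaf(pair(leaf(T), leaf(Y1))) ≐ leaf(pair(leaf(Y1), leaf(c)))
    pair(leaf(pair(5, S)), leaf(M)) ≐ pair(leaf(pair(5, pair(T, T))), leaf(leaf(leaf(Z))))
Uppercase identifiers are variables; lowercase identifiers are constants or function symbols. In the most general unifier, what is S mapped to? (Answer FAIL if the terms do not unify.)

pair(c, c)

Decompose pair/2: empty ≐ empty,  leaf(pair(U, U)) ≐ leaf(pair(Z, leaf(c))).
Delete trivial equation empty ≐ empty.
Decompose leaf/1: pair(U, U) ≐ pair(Z, leaf(c)).
Decompose pair/2: U ≐ Z,  U ≐ leaf(c).
Bind U := Z; substituting into the one remaining equation that mentions U gives: Z ≐ leaf(c).
Bind Z := leaf(c); substituting into the one remaining equation that mentions Z gives: pair(leaf(pair(5, S)), leaf(M)) ≐ pair(leaf(pair(5, pair(T, T))), leaf(leaf(leaf(leaf(c))))). Substituting into the earlier binding gives U := leaf(c).
Decompose leaf/1: pair(leaf(T), leaf(Y1)) ≐ pair(leaf(Y1), leaf(c)).
Decompose pair/2: leaf(T) ≐ leaf(Y1),  leaf(Y1) ≐ leaf(c).
Decompose leaf/1: T ≐ Y1.
Bind T := Y1; substituting into the one remaining equation that mentions T gives: pair(leaf(pair(5, S)), leaf(M)) ≐ pair(leaf(pair(5, pair(Y1, Y1))), leaf(leaf(leaf(leaf(c))))).
Decompose leaf/1: Y1 ≐ c.
Bind Y1 := c; substituting into the remaining equation gives: pair(leaf(pair(5, S)), leaf(M)) ≐ pair(leaf(pair(5, pair(c, c))), leaf(leaf(leaf(leaf(c))))). Substituting into the earlier binding gives T := c.
Decompose pair/2: leaf(pair(5, S)) ≐ leaf(pair(5, pair(c, c))),  leaf(M) ≐ leaf(leaf(leaf(leaf(c)))).
Decompose leaf/1: pair(5, S) ≐ pair(5, pair(c, c)).
Decompose pair/2: 5 ≐ 5,  S ≐ pair(c, c).
Delete trivial equation 5 ≐ 5.
Bind S := pair(c, c); no other remaining equation mentions S.
Decompose leaf/1: M ≐ leaf(leaf(leaf(c))).
Bind M := leaf(leaf(leaf(c))).
MGU = { U ↦ leaf(c), Z ↦ leaf(c), T ↦ c, Y1 ↦ c, S ↦ pair(c, c), M ↦ leaf(leaf(leaf(c))) }, so S ↦ pair(c, c).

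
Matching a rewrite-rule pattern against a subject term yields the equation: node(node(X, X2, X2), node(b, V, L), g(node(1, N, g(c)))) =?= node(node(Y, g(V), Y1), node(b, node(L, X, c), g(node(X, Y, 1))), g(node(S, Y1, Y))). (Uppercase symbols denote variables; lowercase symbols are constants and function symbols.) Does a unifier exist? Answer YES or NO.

YES

Decompose node/3: node(X, X2, X2) =?= node(Y, g(V), Y1),  node(b, V, L) =?= node(b, node(L, X, c), g(node(X, Y, 1))),  g(node(1, N, g(c))) =?= g(node(S, Y1, Y)).
Decompose node/3: X =?= Y,  X2 =?= g(V),  X2 =?= Y1.
Bind X := Y; substituting into the one remaining equation that mentions X gives: node(b, V, L) =?= node(b, node(L, Y, c), g(node(Y, Y, 1))).
Bind X2 := g(V); substituting into the one remaining equation that mentions X2 gives: g(V) =?= Y1.
Bind Y1 := g(V); substituting into the one remaining equation that mentions Y1 gives: g(node(1, N, g(c))) =?= g(node(S, g(V), Y)).
Decompose node/3: b =?= b,  V =?= node(L, Y, c),  L =?= g(node(Y, Y, 1)).
Delete trivial equation b =?= b.
Bind V := node(L, Y, c); substituting into the one remaining equation that mentions V gives: g(node(1, N, g(c))) =?= g(node(S, g(node(L, Y, c)), Y)). Substituting into the earlier bindings gives X2 := g(node(L, Y, c)), Y1 := g(node(L, Y, c)).
Bind L := g(node(Y, Y, 1)); substituting into the remaining equation gives: g(node(1, N, g(c))) =?= g(node(S, g(node(g(node(Y, Y, 1)), Y, c)), Y)). Substituting into the earlier bindings gives X2 := g(node(g(node(Y, Y, 1)), Y, c)), Y1 := g(node(g(node(Y, Y, 1)), Y, c)), V := node(g(node(Y, Y, 1)), Y, c).
Decompose g/1: node(1, N, g(c)) =?= node(S, g(node(g(node(Y, Y, 1)), Y, c)), Y).
Decompose node/3: 1 =?= S,  N =?= g(node(g(node(Y, Y, 1)), Y, c)),  g(c) =?= Y.
Bind S := 1; no other remaining equation mentions S.
Bind N := g(node(g(node(Y, Y, 1)), Y, c)); no other remaining equation mentions N.
Bind Y := g(c). Substituting into the earlier bindings gives X := g(c), X2 := g(node(g(node(g(c), g(c), 1)), g(c), c)), Y1 := g(node(g(node(g(c), g(c), 1)), g(c), c)), V := node(g(node(g(c), g(c), 1)), g(c), c), L := g(node(g(c), g(c), 1)), N := g(node(g(node(g(c), g(c), 1)), g(c), c)).
No equations remain and no clash or occurs-check failure arose, so a unifier exists.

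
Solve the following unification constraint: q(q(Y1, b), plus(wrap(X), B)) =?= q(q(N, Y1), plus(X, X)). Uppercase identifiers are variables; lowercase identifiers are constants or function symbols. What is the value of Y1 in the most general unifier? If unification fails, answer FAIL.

FAIL

Decompose q/2: q(Y1, b) =?= q(N, Y1),  plus(wrap(X), B) =?= plus(X, X).
Decompose q/2: Y1 =?= N,  b =?= Y1.
Bind Y1 := N; substituting into the one remaining equation that mentions Y1 gives: b =?= N.
Bind N := b; no other remaining equation mentions N. Substituting into the earlier binding gives Y1 := b.
Decompose plus/2: wrap(X) =?= X,  B =?= X.
Occurs check fails: X occurs in wrap(X); the equation X =?= wrap(X) has no finite solution.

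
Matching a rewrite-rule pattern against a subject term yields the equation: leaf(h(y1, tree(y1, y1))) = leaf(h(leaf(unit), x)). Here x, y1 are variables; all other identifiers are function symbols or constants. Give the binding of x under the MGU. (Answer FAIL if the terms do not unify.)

tree(leaf(unit), leaf(unit))

Decompose leaf/1: h(y1, tree(y1, y1)) = h(leaf(unit), x).
Decompose h/2: y1 = leaf(unit),  tree(y1, y1) = x.
Bind y1 := leaf(unit); substituting into the remaining equation gives: tree(leaf(unit), leaf(unit)) = x.
Bind x := tree(leaf(unit), leaf(unit)).
MGU = { y1 := leaf(unit), x := tree(leaf(unit), leaf(unit)) }, so x := tree(leaf(unit), leaf(unit)).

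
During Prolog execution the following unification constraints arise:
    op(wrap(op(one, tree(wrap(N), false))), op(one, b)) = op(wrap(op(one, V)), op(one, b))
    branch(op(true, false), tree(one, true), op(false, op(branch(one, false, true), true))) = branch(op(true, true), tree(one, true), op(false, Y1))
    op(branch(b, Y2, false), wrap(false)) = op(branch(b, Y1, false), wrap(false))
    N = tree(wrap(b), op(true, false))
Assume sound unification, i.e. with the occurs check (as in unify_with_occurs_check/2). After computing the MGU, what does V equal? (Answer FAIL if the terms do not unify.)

FAIL

Decompose op/2: wrap(op(one, tree(wrap(N), false))) = wrap(op(one, V)),  op(one, b) = op(one, b).
Decompose wrap/1: op(one, tree(wrap(N), false)) = op(one, V).
Decompose op/2: one = one,  tree(wrap(N), false) = V.
Delete trivial equation one = one.
Bind V := tree(wrap(N), false); no other remaining equation mentions V.
Delete trivial equation op(one, b) = op(one, b).
Decompose branch/3: op(true, false) = op(true, true),  tree(one, true) = tree(one, true),  op(false, op(branch(one, false, true), true)) = op(false, Y1).
Decompose op/2: true = true,  false = true.
Delete trivial equation true = true.
Clash: constants false and true differ; no unifier exists.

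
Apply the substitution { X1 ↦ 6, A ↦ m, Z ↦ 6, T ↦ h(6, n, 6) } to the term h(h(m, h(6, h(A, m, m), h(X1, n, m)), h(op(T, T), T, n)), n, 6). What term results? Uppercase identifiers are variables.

h(h(m, h(6, h(m, m, m), h(6, n, m)), h(op(h(6, n, 6), h(6, n, 6)), h(6, n, 6), n)), n, 6)

Replace each occurrence of X1 with 6.
Replace each occurrence of A with m.
Replace each occurrence of T with h(6, n, 6).
Result: h(h(m, h(6, h(m, m, m), h(6, n, m)), h(op(h(6, n, 6), h(6, n, 6)), h(6, n, 6), n)), n, 6).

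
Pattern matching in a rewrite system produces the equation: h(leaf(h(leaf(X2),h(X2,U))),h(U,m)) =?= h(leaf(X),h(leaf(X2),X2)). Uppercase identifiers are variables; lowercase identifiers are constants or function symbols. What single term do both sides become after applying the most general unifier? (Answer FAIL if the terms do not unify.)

Decompose h/2: leaf(h(leaf(X2),h(X2,U))) =?= leaf(X),  h(U,m) =?= h(leaf(X2),X2).
Decompose leaf/1: h(leaf(X2),h(X2,U)) =?= X.
Bind X := h(leaf(X2),h(X2,U)); no other remaining equation mentions X.
Decompose h/2: U =?= leaf(X2),  m =?= X2.
Bind U := leaf(X2); no other remaining equation mentions U. Substituting into the earlier binding gives X := h(leaf(X2),h(X2,leaf(X2))).
Bind X2 := m. Substituting into the earlier bindings gives X := h(leaf(m),h(m,leaf(m))), U := leaf(m).
Applying the MGU to either side gives h(leaf(h(leaf(m),h(m,leaf(m)))),h(leaf(m),m)).

h(leaf(h(leaf(m),h(m,leaf(m)))),h(leaf(m),m))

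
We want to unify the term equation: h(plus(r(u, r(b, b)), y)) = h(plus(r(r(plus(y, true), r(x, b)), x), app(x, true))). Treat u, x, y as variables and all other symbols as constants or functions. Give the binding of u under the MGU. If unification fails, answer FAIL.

Decompose h/1: plus(r(u, r(b, b)), y) = plus(r(r(plus(y, true), r(x, b)), x), app(x, true)).
Decompose plus/2: r(u, r(b, b)) = r(r(plus(y, true), r(x, b)), x),  y = app(x, true).
Decompose r/2: u = r(plus(y, true), r(x, b)),  r(b, b) = x.
Bind u := r(plus(y, true), r(x, b)); no other remaining equation mentions u.
Bind x := r(b, b); substituting into the remaining equation gives: y = app(r(b, b), true). Substituting into the earlier binding gives u := r(plus(y, true), r(r(b, b), b)).
Bind y := app(r(b, b), true). Substituting into the earlier binding gives u := r(plus(app(r(b, b), true), true), r(r(b, b), b)).
MGU = { u -> r(plus(app(r(b, b), true), true), r(r(b, b), b)), x -> r(b, b), y -> app(r(b, b), true) }, so u -> r(plus(app(r(b, b), true), true), r(r(b, b), b)).

r(plus(app(r(b, b), true), true), r(r(b, b), b))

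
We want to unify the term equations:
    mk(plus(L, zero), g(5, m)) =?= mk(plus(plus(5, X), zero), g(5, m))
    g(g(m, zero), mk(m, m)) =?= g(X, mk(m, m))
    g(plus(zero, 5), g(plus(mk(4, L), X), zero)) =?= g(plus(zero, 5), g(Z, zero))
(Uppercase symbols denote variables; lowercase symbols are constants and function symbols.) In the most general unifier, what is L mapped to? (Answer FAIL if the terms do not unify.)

Decompose mk/2: plus(L, zero) =?= plus(plus(5, X), zero),  g(5, m) =?= g(5, m).
Decompose plus/2: L =?= plus(5, X),  zero =?= zero.
Bind L := plus(5, X); substituting into the one remaining equation that mentions L gives: g(plus(zero, 5), g(plus(mk(4, plus(5, X)), X), zero)) =?= g(plus(zero, 5), g(Z, zero)).
Delete trivial equation zero =?= zero.
Delete trivial equation g(5, m) =?= g(5, m).
Decompose g/2: g(m, zero) =?= X,  mk(m, m) =?= mk(m, m).
Bind X := g(m, zero); substituting into the one remaining equation that mentions X gives: g(plus(zero, 5), g(plus(mk(4, plus(5, g(m, zero))), g(m, zero)), zero)) =?= g(plus(zero, 5), g(Z, zero)). Substituting into the earlier binding gives L := plus(5, g(m, zero)).
Delete trivial equation mk(m, m) =?= mk(m, m).
Decompose g/2: plus(zero, 5) =?= plus(zero, 5),  g(plus(mk(4, plus(5, g(m, zero))), g(m, zero)), zero) =?= g(Z, zero).
Delete trivial equation plus(zero, 5) =?= plus(zero, 5).
Decompose g/2: plus(mk(4, plus(5, g(m, zero))), g(m, zero)) =?= Z,  zero =?= zero.
Bind Z := plus(mk(4, plus(5, g(m, zero))), g(m, zero)); no other remaining equation mentions Z.
Delete trivial equation zero =?= zero.
MGU = { L -> plus(5, g(m, zero)), X -> g(m, zero), Z -> plus(mk(4, plus(5, g(m, zero))), g(m, zero)) }, so L -> plus(5, g(m, zero)).

plus(5, g(m, zero))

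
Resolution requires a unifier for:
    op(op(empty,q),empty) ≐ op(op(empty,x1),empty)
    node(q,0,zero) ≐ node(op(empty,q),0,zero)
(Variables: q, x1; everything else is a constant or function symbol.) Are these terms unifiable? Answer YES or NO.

NO

Decompose op/2: op(empty,q) ≐ op(empty,x1),  empty ≐ empty.
Decompose op/2: empty ≐ empty,  q ≐ x1.
Delete trivial equation empty ≐ empty.
Bind q := x1; substituting into the one remaining equation that mentions q gives: node(x1,0,zero) ≐ node(op(empty,x1),0,zero).
Delete trivial equation empty ≐ empty.
Decompose node/3: x1 ≐ op(empty,x1),  0 ≐ 0,  zero ≐ zero.
Occurs check fails: x1 occurs in op(empty,x1); the equation x1 ≐ op(empty,x1) has no finite solution.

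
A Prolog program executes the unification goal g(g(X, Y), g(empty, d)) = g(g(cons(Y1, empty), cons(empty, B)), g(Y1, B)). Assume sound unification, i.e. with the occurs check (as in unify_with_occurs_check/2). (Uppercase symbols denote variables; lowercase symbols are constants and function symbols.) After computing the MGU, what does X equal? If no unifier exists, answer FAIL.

Decompose g/2: g(X, Y) = g(cons(Y1, empty), cons(empty, B)),  g(empty, d) = g(Y1, B).
Decompose g/2: X = cons(Y1, empty),  Y = cons(empty, B).
Bind X := cons(Y1, empty); no other remaining equation mentions X.
Bind Y := cons(empty, B); no other remaining equation mentions Y.
Decompose g/2: empty = Y1,  d = B.
Bind Y1 := empty; no other remaining equation mentions Y1. Substituting into the earlier binding gives X := cons(empty, empty).
Bind B := d. Substituting into the earlier binding gives Y := cons(empty, d).
MGU = { X = cons(empty, empty), Y = cons(empty, d), Y1 = empty, B = d }, so X = cons(empty, empty).

cons(empty, empty)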